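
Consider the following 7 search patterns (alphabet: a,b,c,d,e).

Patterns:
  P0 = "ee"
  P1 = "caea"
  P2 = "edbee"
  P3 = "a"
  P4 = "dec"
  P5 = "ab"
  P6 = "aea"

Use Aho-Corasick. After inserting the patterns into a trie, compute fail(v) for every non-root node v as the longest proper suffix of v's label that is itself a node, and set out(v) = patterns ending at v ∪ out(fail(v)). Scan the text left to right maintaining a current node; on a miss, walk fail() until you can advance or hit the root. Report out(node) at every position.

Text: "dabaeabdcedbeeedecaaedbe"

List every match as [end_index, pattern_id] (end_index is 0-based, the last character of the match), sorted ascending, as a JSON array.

Build automaton:
Trie (insert patterns):
  n0 'ε': a→11 c→3 d→12 e→1
  n1 'e': d→7 e→2
  n2 'ee': ·  ←P0
  n3 'c': a→4
  n4 'ca': e→5
  n5 'cae': a→6
  n6 'caea': ·  ←P1
  n7 'ed': b→8
  n8 'edb': e→9
  n9 'edbe': e→10
  n10 'edbee': ·  ←P2
  n11 'a': b→15 e→16  ←P3
  n12 'd': e→13
  n13 'de': c→14
  n14 'dec': ·  ←P4
  n15 'ab': ·  ←P5
  n16 'ae': a→17
  n17 'aea': ·  ←P6

Failure links (BFS by depth):
  fail(1) 'e': from fail(0)=0 chase 'e': 0 ⇒ 0;  out=∅∪out(0)=∅
  fail(3) 'c': from fail(0)=0 chase 'c': 0 ⇒ 0;  out=∅∪out(0)=∅
  fail(11) 'a': from fail(0)=0 chase 'a': 0 ⇒ 0;  out={3}∪out(0)={3}
  fail(12) 'd': from fail(0)=0 chase 'd': 0 ⇒ 0;  out=∅∪out(0)=∅
  fail(2) 'ee': from fail(1)=0 chase 'e': 0 ⇒ 1;  out={0}∪out(1)={0}
  fail(4) 'ca': from fail(3)=0 chase 'a': 0 ⇒ 11;  out=∅∪out(11)={3}
  fail(7) 'ed': from fail(1)=0 chase 'd': 0 ⇒ 12;  out=∅∪out(12)=∅
  fail(13) 'de': from fail(12)=0 chase 'e': 0 ⇒ 1;  out=∅∪out(1)=∅
  fail(15) 'ab': from fail(11)=0 chase 'b': 0 ⇒ 0;  out={5}∪out(0)={5}
  fail(16) 'ae': from fail(11)=0 chase 'e': 0 ⇒ 1;  out=∅∪out(1)=∅
  fail(5) 'cae': from fail(4)=11 chase 'e': 11 ⇒ 16;  out=∅∪out(16)=∅
  fail(8) 'edb': from fail(7)=12 chase 'b': 12→0 ⇒ 0;  out=∅∪out(0)=∅
  fail(14) 'dec': from fail(13)=1 chase 'c': 1→0 ⇒ 3;  out={4}∪out(3)={4}
  fail(17) 'aea': from fail(16)=1 chase 'a': 1→0 ⇒ 11;  out={6}∪out(11)={3,6}
  fail(6) 'caea': from fail(5)=16 chase 'a': 16 ⇒ 17;  out={1}∪out(17)={1,3,6}
  fail(9) 'edbe': from fail(8)=0 chase 'e': 0 ⇒ 1;  out=∅∪out(1)=∅
  fail(10) 'edbee': from fail(9)=1 chase 'e': 1 ⇒ 2;  out={2}∪out(2)={0,2}

Run:
[0] read 'd'  n0⇒n12
[1] read 'a'  n12⇒n11 (via fail)  → match P3@[1:1]
[2] read 'b'  n11⇒n15  → match P5@[1:2]
[3] read 'a'  n15⇒n11 (via fail)  → match P3@[3:3]
[4] read 'e'  n11⇒n16
[5] read 'a'  n16⇒n17  → match P3@[5:5],P6@[3:5]
[6] read 'b'  n17⇒n15 (via fail)  → match P5@[5:6]
[7] read 'd'  n15⇒n12 (via fail)
[8] read 'c'  n12⇒n3 (via fail)
[9] read 'e'  n3⇒n1 (via fail)
[10] read 'd'  n1⇒n7
[11] read 'b'  n7⇒n8
[12] read 'e'  n8⇒n9
[13] read 'e'  n9⇒n10  → match P0@[12:13],P2@[9:13]
[14] read 'e'  n10⇒n2 (via fail)  → match P0@[13:14]
[15] read 'd'  n2⇒n7 (via fail)
[16] read 'e'  n7⇒n13 (via fail)
[17] read 'c'  n13⇒n14  → match P4@[15:17]
[18] read 'a'  n14⇒n4 (via fail)  → match P3@[18:18]
[19] read 'a'  n4⇒n11 (via fail)  → match P3@[19:19]
[20] read 'e'  n11⇒n16
[21] read 'd'  n16⇒n7 (via fail)
[22] read 'b'  n7⇒n8
[23] read 'e'  n8⇒n9

Matches: [[1,3],[2,5],[3,3],[5,3],[5,6],[6,5],[13,0],[13,2],[14,0],[17,4],[18,3],[19,3]]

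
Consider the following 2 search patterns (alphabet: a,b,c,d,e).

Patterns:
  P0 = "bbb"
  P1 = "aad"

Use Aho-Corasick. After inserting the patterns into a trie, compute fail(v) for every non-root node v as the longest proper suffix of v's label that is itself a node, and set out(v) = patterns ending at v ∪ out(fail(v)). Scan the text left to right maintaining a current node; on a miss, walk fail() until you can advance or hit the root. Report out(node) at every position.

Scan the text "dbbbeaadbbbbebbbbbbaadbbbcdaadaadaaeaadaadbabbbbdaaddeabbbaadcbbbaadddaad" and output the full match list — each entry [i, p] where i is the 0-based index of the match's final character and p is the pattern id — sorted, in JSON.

Build automaton:
Trie (insert patterns):
  0='ε' goto a→4 b→1
  1='b' goto b→2
  2='bb' goto b→3
  3='bbb' goto ·  [P0 ends]
  4='a' goto a→5
  5='aa' goto d→6
  6='aad' goto ·  [P1 ends]

BFS fail/out derivation:
  fail(1) 'b': from fail(0)=0 chase 'b': 0 ⇒ 0;  out=∅∪out(0)=∅
  fail(4) 'a': from fail(0)=0 chase 'a': 0 ⇒ 0;  out=∅∪out(0)=∅
  fail(2) 'bb': from fail(1)=0 chase 'b': 0 ⇒ 1;  out=∅∪out(1)=∅
  fail(5) 'aa': from fail(4)=0 chase 'a': 0 ⇒ 4;  out=∅∪out(4)=∅
  fail(3) 'bbb': from fail(2)=1 chase 'b': 1 ⇒ 2;  out={0}∪out(2)={0}
  fail(6) 'aad': from fail(5)=4 chase 'd': 4→0 ⇒ 0;  out={1}∪out(0)={1}

Run:
[0] read 'd'  n0⇒n0
[1] read 'b'  n0⇒n1
[2] read 'b'  n1⇒n2
[3] read 'b'  n2⇒n3  ** P0@[1:3]
[4] read 'e'  n3⇒n0 (via fail)
[5] read 'a'  n0⇒n4
[6] read 'a'  n4⇒n5
[7] read 'd'  n5⇒n6  ** P1@[5:7]
[8] read 'b'  n6⇒n1 (via fail)
[9] read 'b'  n1⇒n2
[10] read 'b'  n2⇒n3  ** P0@[8:10]
[11] read 'b'  n3⇒n3 (via fail)  ** P0@[9:11]
[12] read 'e'  n3⇒n0 (via fail)
[13] read 'b'  n0⇒n1
[14] read 'b'  n1⇒n2
[15] read 'b'  n2⇒n3  ** P0@[13:15]
[16] read 'b'  n3⇒n3 (via fail)  ** P0@[14:16]
[17] read 'b'  n3⇒n3 (via fail)  ** P0@[15:17]
[18] read 'b'  n3⇒n3 (via fail)  ** P0@[16:18]
[19] read 'a'  n3⇒n4 (via fail)
[20] read 'a'  n4⇒n5
[21] read 'd'  n5⇒n6  ** P1@[19:21]
[22] read 'b'  n6⇒n1 (via fail)
[23] read 'b'  n1⇒n2
[24] read 'b'  n2⇒n3  ** P0@[22:24]
[25] read 'c'  n3⇒n0 (via fail)
[26] read 'd'  n0⇒n0
[27] read 'a'  n0⇒n4
[28] read 'a'  n4⇒n5
[29] read 'd'  n5⇒n6  ** P1@[27:29]
[30] read 'a'  n6⇒n4 (via fail)
[31] read 'a'  n4⇒n5
[32] read 'd'  n5⇒n6  ** P1@[30:32]
[33] read 'a'  n6⇒n4 (via fail)
[34] read 'a'  n4⇒n5
[35] read 'e'  n5⇒n0 (via fail)
[36] read 'a'  n0⇒n4
[37] read 'a'  n4⇒n5
[38] read 'd'  n5⇒n6  ** P1@[36:38]
[39] read 'a'  n6⇒n4 (via fail)
[40] read 'a'  n4⇒n5
[41] read 'd'  n5⇒n6  ** P1@[39:41]
[42] read 'b'  n6⇒n1 (via fail)
[43] read 'a'  n1⇒n4 (via fail)
[44] read 'b'  n4⇒n1 (via fail)
[45] read 'b'  n1⇒n2
[46] read 'b'  n2⇒n3  ** P0@[44:46]
[47] read 'b'  n3⇒n3 (via fail)  ** P0@[45:47]
[48] read 'd'  n3⇒n0 (via fail)
[49] read 'a'  n0⇒n4
[50] read 'a'  n4⇒n5
[51] read 'd'  n5⇒n6  ** P1@[49:51]
[52] read 'd'  n6⇒n0 (via fail)
[53] read 'e'  n0⇒n0
[54] read 'a'  n0⇒n4
[55] read 'b'  n4⇒n1 (via fail)
[56] read 'b'  n1⇒n2
[57] read 'b'  n2⇒n3  ** P0@[55:57]
[58] read 'a'  n3⇒n4 (via fail)
[59] read 'a'  n4⇒n5
[60] read 'd'  n5⇒n6  ** P1@[58:60]
[61] read 'c'  n6⇒n0 (via fail)
[62] read 'b'  n0⇒n1
[63] read 'b'  n1⇒n2
[64] read 'b'  n2⇒n3  ** P0@[62:64]
[65] read 'a'  n3⇒n4 (via fail)
[66] read 'a'  n4⇒n5
[67] read 'd'  n5⇒n6  ** P1@[65:67]
[68] read 'd'  n6⇒n0 (via fail)
[69] read 'd'  n0⇒n0
[70] read 'a'  n0⇒n4
[71] read 'a'  n4⇒n5
[72] read 'd'  n5⇒n6  ** P1@[70:72]

Matches: [[3,0],[7,1],[10,0],[11,0],[15,0],[16,0],[17,0],[18,0],[21,1],[24,0],[29,1],[32,1],[38,1],[41,1],[46,0],[47,0],[51,1],[57,0],[60,1],[64,0],[67,1],[72,1]]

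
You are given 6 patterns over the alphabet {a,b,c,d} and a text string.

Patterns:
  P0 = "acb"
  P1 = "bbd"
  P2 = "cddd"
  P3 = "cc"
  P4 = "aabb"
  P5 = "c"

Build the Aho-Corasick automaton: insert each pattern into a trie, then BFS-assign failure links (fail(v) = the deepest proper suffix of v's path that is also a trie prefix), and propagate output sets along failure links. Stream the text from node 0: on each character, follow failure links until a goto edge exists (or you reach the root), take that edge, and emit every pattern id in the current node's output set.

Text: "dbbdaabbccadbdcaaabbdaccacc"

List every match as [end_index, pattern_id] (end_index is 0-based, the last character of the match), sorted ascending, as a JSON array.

Build:
Trie (insert patterns):
  0='ε' goto a→1 b→4 c→7
  1='a' goto a→12 c→2
  2='ac' goto b→3
  3='acb' goto ·  ←P0
  4='b' goto b→5
  5='bb' goto d→6
  6='bbd' goto ·  ←P1
  7='c' goto c→11 d→8  ←P5
  8='cd' goto d→9
  9='cdd' goto d→10
  10='cddd' goto ·  ←P2
  11='cc' goto ·  ←P3
  12='aa' goto b→13
  13='aab' goto b→14
  14='aabb' goto ·  ←P4

Failure links (BFS by depth):
  fail(1) 'a': from fail(0)=0 chase 'a': 0 ⇒ 0;  out=∅∪out(0)=∅
  fail(4) 'b': from fail(0)=0 chase 'b': 0 ⇒ 0;  out=∅∪out(0)=∅
  fail(7) 'c': from fail(0)=0 chase 'c': 0 ⇒ 0;  out={5}∪out(0)={5}
  fail(2) 'ac': from fail(1)=0 chase 'c': 0 ⇒ 7;  out=∅∪out(7)={5}
  fail(5) 'bb': from fail(4)=0 chase 'b': 0 ⇒ 4;  out=∅∪out(4)=∅
  fail(8) 'cd': from fail(7)=0 chase 'd': 0 ⇒ 0;  out=∅∪out(0)=∅
  fail(11) 'cc': from fail(7)=0 chase 'c': 0 ⇒ 7;  out={3}∪out(7)={3,5}
  fail(12) 'aa': from fail(1)=0 chase 'a': 0 ⇒ 1;  out=∅∪out(1)=∅
  fail(3) 'acb': from fail(2)=7 chase 'b': 7→0 ⇒ 4;  out={0}∪out(4)={0}
  fail(6) 'bbd': from fail(5)=4 chase 'd': 4→0 ⇒ 0;  out={1}∪out(0)={1}
  fail(9) 'cdd': from fail(8)=0 chase 'd': 0 ⇒ 0;  out=∅∪out(0)=∅
  fail(13) 'aab': from fail(12)=1 chase 'b': 1→0 ⇒ 4;  out=∅∪out(4)=∅
  fail(10) 'cddd': from fail(9)=0 chase 'd': 0 ⇒ 0;  out={2}∪out(0)={2}
  fail(14) 'aabb': from fail(13)=4 chase 'b': 4 ⇒ 5;  out={4}∪out(5)={4}

Run:
i=0 'd': node 0→0
i=1 'b': node 0→4
i=2 'b': node 4→5
i=3 'd': node 5→6  emit P1@[1:3]
i=4 'a': node 6→1 ·f
i=5 'a': node 1→12
i=6 'b': node 12→13
i=7 'b': node 13→14  emit P4@[4:7]
i=8 'c': node 14→7 ·f  emit P5@[8:8]
i=9 'c': node 7→11  emit P3@[8:9],P5@[9:9]
i=10 'a': node 11→1 ·f
i=11 'd': node 1→0 ·f
i=12 'b': node 0→4
i=13 'd': node 4→0 ·f
i=14 'c': node 0→7  emit P5@[14:14]
i=15 'a': node 7→1 ·f
i=16 'a': node 1→12
i=17 'a': node 12→12 ·f
i=18 'b': node 12→13
i=19 'b': node 13→14  emit P4@[16:19]
i=20 'd': node 14→6 ·f  emit P1@[18:20]
i=21 'a': node 6→1 ·f
i=22 'c': node 1→2  emit P5@[22:22]
i=23 'c': node 2→11 ·f  emit P3@[22:23],P5@[23:23]
i=24 'a': node 11→1 ·f
i=25 'c': node 1→2  emit P5@[25:25]
i=26 'c': node 2→11 ·f  emit P3@[25:26],P5@[26:26]

Matches: [[3,1],[7,4],[8,5],[9,3],[9,5],[14,5],[19,4],[20,1],[22,5],[23,3],[23,5],[25,5],[26,3],[26,5]]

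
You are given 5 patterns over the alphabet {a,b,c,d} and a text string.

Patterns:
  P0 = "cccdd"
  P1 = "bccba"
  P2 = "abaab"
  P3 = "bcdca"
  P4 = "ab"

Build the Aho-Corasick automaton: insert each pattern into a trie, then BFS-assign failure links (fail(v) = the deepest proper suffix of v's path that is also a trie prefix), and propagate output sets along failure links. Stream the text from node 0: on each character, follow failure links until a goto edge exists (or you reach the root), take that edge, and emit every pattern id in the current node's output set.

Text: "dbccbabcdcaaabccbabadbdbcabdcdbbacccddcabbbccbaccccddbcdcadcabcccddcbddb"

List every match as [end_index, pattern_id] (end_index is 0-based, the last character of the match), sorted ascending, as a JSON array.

Build automaton:
Trie nodes:
  n0 'ε': a→11 b→6 c→1
  n1 'c': c→2
  n2 'cc': c→3
  n3 'ccc': d→4
  n4 'cccd': d→5
  n5 'cccdd': ·  ←P0
  n6 'b': c→7
  n7 'bc': c→8 d→16
  n8 'bcc': b→9
  n9 'bccb': a→10
  n10 'bccba': ·  ←P1
  n11 'a': b→12
  n12 'ab': a→13  ←P4
  n13 'aba': a→14
  n14 'abaa': b→15
  n15 'abaab': ·  ←P2
  n16 'bcd': c→17
  n17 'bcdc': a→18
  n18 'bcdca': ·  ←P3

BFS fail/out derivation:
  fail(1) 'c': from fail(0)=0 chase 'c': 0 ⇒ 0;  out=∅∪out(0)=∅
  fail(6) 'b': from fail(0)=0 chase 'b': 0 ⇒ 0;  out=∅∪out(0)=∅
  fail(11) 'a': from fail(0)=0 chase 'a': 0 ⇒ 0;  out=∅∪out(0)=∅
  fail(2) 'cc': from fail(1)=0 chase 'c': 0 ⇒ 1;  out=∅∪out(1)=∅
  fail(7) 'bc': from fail(6)=0 chase 'c': 0 ⇒ 1;  out=∅∪out(1)=∅
  fail(12) 'ab': from fail(11)=0 chase 'b': 0 ⇒ 6;  out={4}∪out(6)={4}
  fail(3) 'ccc': from fail(2)=1 chase 'c': 1 ⇒ 2;  out=∅∪out(2)=∅
  fail(8) 'bcc': from fail(7)=1 chase 'c': 1 ⇒ 2;  out=∅∪out(2)=∅
  fail(13) 'aba': from fail(12)=6 chase 'a': 6→0 ⇒ 11;  out=∅∪out(11)=∅
  fail(16) 'bcd': from fail(7)=1 chase 'd': 1→0 ⇒ 0;  out=∅∪out(0)=∅
  fail(4) 'cccd': from fail(3)=2 chase 'd': 2→1→0 ⇒ 0;  out=∅∪out(0)=∅
  fail(9) 'bccb': from fail(8)=2 chase 'b': 2→1→0 ⇒ 6;  out=∅∪out(6)=∅
  fail(14) 'abaa': from fail(13)=11 chase 'a': 11→0 ⇒ 11;  out=∅∪out(11)=∅
  fail(17) 'bcdc': from fail(16)=0 chase 'c': 0 ⇒ 1;  out=∅∪out(1)=∅
  fail(5) 'cccdd': from fail(4)=0 chase 'd': 0 ⇒ 0;  out={0}∪out(0)={0}
  fail(10) 'bccba': from fail(9)=6 chase 'a': 6→0 ⇒ 11;  out={1}∪out(11)={1}
  fail(15) 'abaab': from fail(14)=11 chase 'b': 11 ⇒ 12;  out={2}∪out(12)={2,4}
  fail(18) 'bcdca': from fail(17)=1 chase 'a': 1→0 ⇒ 11;  out={3}∪out(11)={3}

Text stream:
pos 0 'd': at 0
pos 1 'b': at 6
pos 2 'c': at 7
pos 3 'c': at 8
pos 4 'b': at 9
pos 5 'a': at 10  ** P1@[1:5]
pos 6 'b': at 12 (via fail)  ** P4@[5:6]
pos 7 'c': at 7 (via fail)
pos 8 'd': at 16
pos 9 'c': at 17
pos 10 'a': at 18  ** P3@[6:10]
pos 11 'a': at 11 (via fail)
pos 12 'a': at 11 (via fail)
pos 13 'b': at 12  ** P4@[12:13]
pos 14 'c': at 7 (via fail)
pos 15 'c': at 8
pos 16 'b': at 9
pos 17 'a': at 10  ** P1@[13:17]
pos 18 'b': at 12 (via fail)  ** P4@[17:18]
pos 19 'a': at 13
pos 20 'd': at 0 (via fail)
pos 21 'b': at 6
pos 22 'd': at 0 (via fail)
pos 23 'b': at 6
pos 24 'c': at 7
pos 25 'a': at 11 (via fail)
pos 26 'b': at 12  ** P4@[25:26]
pos 27 'd': at 0 (via fail)
pos 28 'c': at 1
pos 29 'd': at 0 (via fail)
pos 30 'b': at 6
pos 31 'b': at 6 (via fail)
pos 32 'a': at 11 (via fail)
pos 33 'c': at 1 (via fail)
pos 34 'c': at 2
pos 35 'c': at 3
pos 36 'd': at 4
pos 37 'd': at 5  ** P0@[33:37]
pos 38 'c': at 1 (via fail)
pos 39 'a': at 11 (via fail)
pos 40 'b': at 12  ** P4@[39:40]
pos 41 'b': at 6 (via fail)
pos 42 'b': at 6 (via fail)
pos 43 'c': at 7
pos 44 'c': at 8
pos 45 'b': at 9
pos 46 'a': at 10  ** P1@[42:46]
pos 47 'c': at 1 (via fail)
pos 48 'c': at 2
pos 49 'c': at 3
pos 50 'c': at 3 (via fail)
pos 51 'd': at 4
pos 52 'd': at 5  ** P0@[48:52]
pos 53 'b': at 6 (via fail)
pos 54 'c': at 7
pos 55 'd': at 16
pos 56 'c': at 17
pos 57 'a': at 18  ** P3@[53:57]
pos 58 'd': at 0 (via fail)
pos 59 'c': at 1
pos 60 'a': at 11 (via fail)
pos 61 'b': at 12  ** P4@[60:61]
pos 62 'c': at 7 (via fail)
pos 63 'c': at 8
pos 64 'c': at 3 (via fail)
pos 65 'd': at 4
pos 66 'd': at 5  ** P0@[62:66]
pos 67 'c': at 1 (via fail)
pos 68 'b': at 6 (via fail)
pos 69 'd': at 0 (via fail)
pos 70 'd': at 0
pos 71 'b': at 6

Result: [[5,1],[6,4],[10,3],[13,4],[17,1],[18,4],[26,4],[37,0],[40,4],[46,1],[52,0],[57,3],[61,4],[66,0]]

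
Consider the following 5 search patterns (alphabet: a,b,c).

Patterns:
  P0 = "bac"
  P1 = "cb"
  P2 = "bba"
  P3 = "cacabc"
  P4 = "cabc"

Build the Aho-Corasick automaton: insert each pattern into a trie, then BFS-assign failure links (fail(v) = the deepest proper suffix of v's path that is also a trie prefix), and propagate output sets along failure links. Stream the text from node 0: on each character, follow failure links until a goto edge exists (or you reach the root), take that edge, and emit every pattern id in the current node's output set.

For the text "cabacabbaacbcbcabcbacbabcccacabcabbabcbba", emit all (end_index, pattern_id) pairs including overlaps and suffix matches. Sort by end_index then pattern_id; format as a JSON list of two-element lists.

Build:
Trie nodes:
  0='ε' goto b→1 c→4
  1='b' goto a→2 b→6
  2='ba' goto c→3
  3='bac' goto ·  ←P0
  4='c' goto a→8 b→5
  5='cb' goto ·  ←P1
  6='bb' goto a→7
  7='bba' goto ·  ←P2
  8='ca' goto b→13 c→9
  9='cac' goto a→10
  10='caca' goto b→11
  11='cacab' goto c→12
  12='cacabc' goto ·  ←P3
  13='cab' goto c→14
  14='cabc' goto ·  ←P4

Failure links (BFS by depth):
  fail(1) 'b': from fail(0)=0 chase 'b': 0 ⇒ 0;  out=∅∪out(0)=∅
  fail(4) 'c': from fail(0)=0 chase 'c': 0 ⇒ 0;  out=∅∪out(0)=∅
  fail(2) 'ba': from fail(1)=0 chase 'a': 0 ⇒ 0;  out=∅∪out(0)=∅
  fail(5) 'cb': from fail(4)=0 chase 'b': 0 ⇒ 1;  out={1}∪out(1)={1}
  fail(6) 'bb': from fail(1)=0 chase 'b': 0 ⇒ 1;  out=∅∪out(1)=∅
  fail(8) 'ca': from fail(4)=0 chase 'a': 0 ⇒ 0;  out=∅∪out(0)=∅
  fail(3) 'bac': from fail(2)=0 chase 'c': 0 ⇒ 4;  out={0}∪out(4)={0}
  fail(7) 'bba': from fail(6)=1 chase 'a': 1 ⇒ 2;  out={2}∪out(2)={2}
  fail(9) 'cac': from fail(8)=0 chase 'c': 0 ⇒ 4;  out=∅∪out(4)=∅
  fail(13) 'cab': from fail(8)=0 chase 'b': 0 ⇒ 1;  out=∅∪out(1)=∅
  fail(10) 'caca': from fail(9)=4 chase 'a': 4 ⇒ 8;  out=∅∪out(8)=∅
  fail(14) 'cabc': from fail(13)=1 chase 'c': 1→0 ⇒ 4;  out={4}∪out(4)={4}
  fail(11) 'cacab': from fail(10)=8 chase 'b': 8 ⇒ 13;  out=∅∪out(13)=∅
  fail(12) 'cacabc': from fail(11)=13 chase 'c': 13 ⇒ 14;  out={3}∪out(14)={3,4}

Run:
pos 0 'c': at 4
pos 1 'a': at 8
pos 2 'b': at 13
pos 3 'a': at 2 ·f
pos 4 'c': at 3  emit P0@[2:4]
pos 5 'a': at 8 ·f
pos 6 'b': at 13
pos 7 'b': at 6 ·f
pos 8 'a': at 7  emit P2@[6:8]
pos 9 'a': at 0 ·f
pos 10 'c': at 4
pos 11 'b': at 5  emit P1@[10:11]
pos 12 'c': at 4 ·f
pos 13 'b': at 5  emit P1@[12:13]
pos 14 'c': at 4 ·f
pos 15 'a': at 8
pos 16 'b': at 13
pos 17 'c': at 14  emit P4@[14:17]
pos 18 'b': at 5 ·f  emit P1@[17:18]
pos 19 'a': at 2 ·f
pos 20 'c': at 3  emit P0@[18:20]
pos 21 'b': at 5 ·f  emit P1@[20:21]
pos 22 'a': at 2 ·f
pos 23 'b': at 1 ·f
pos 24 'c': at 4 ·f
pos 25 'c': at 4 ·f
pos 26 'c': at 4 ·f
pos 27 'a': at 8
pos 28 'c': at 9
pos 29 'a': at 10
pos 30 'b': at 11
pos 31 'c': at 12  emit P3@[26:31],P4@[28:31]
pos 32 'a': at 8 ·f
pos 33 'b': at 13
pos 34 'b': at 6 ·f
pos 35 'a': at 7  emit P2@[33:35]
pos 36 'b': at 1 ·f
pos 37 'c': at 4 ·f
pos 38 'b': at 5  emit P1@[37:38]
pos 39 'b': at 6 ·f
pos 40 'a': at 7  emit P2@[38:40]

Matches: [[4,0],[8,2],[11,1],[13,1],[17,4],[18,1],[20,0],[21,1],[31,3],[31,4],[35,2],[38,1],[40,2]]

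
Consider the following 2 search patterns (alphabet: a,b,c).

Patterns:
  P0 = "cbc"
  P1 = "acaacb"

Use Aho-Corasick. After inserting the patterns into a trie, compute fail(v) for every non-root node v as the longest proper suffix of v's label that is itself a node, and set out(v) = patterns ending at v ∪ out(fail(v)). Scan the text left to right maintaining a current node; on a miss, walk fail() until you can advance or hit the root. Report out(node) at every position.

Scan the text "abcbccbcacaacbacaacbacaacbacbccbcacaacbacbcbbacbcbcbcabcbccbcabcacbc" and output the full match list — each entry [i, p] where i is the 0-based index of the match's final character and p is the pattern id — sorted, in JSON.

Build:
Trie (insert patterns):
  n0 'ε': a→4 c→1
  n1 'c': b→2
  n2 'cb': c→3
  n3 'cbc': ·  ←P0
  n4 'a': c→5
  n5 'ac': a→6
  n6 'aca': a→7
  n7 'acaa': c→8
  n8 'acaac': b→9
  n9 'acaacb': ·  ←P1

BFS fail/out derivation:
  n1('c'): parent n0 fail=0; on 'c' 0 → fail=0;  out ∅∪∅=∅
  n4('a'): parent n0 fail=0; on 'a' 0 → fail=0;  out ∅∪∅=∅
  n2('cb'): parent n1 fail=0; on 'b' 0 → fail=0;  out ∅∪∅=∅
  n5('ac'): parent n4 fail=0; on 'c' 0 → fail=1;  out ∅∪∅=∅
  n3('cbc'): parent n2 fail=0; on 'c' 0 → fail=1;  out {0}∪∅={0}
  n6('aca'): parent n5 fail=1; on 'a' 1→0 → fail=4;  out ∅∪∅=∅
  n7('acaa'): parent n6 fail=4; on 'a' 4→0 → fail=4;  out ∅∪∅=∅
  n8('acaac'): parent n7 fail=4; on 'c' 4 → fail=5;  out ∅∪∅=∅
  n9('acaacb'): parent n8 fail=5; on 'b' 5→1 → fail=2;  out {1}∪∅={1}

Scan:
pos 0 'a': at 4
pos 1 'b': at 0 ·f
pos 2 'c': at 1
pos 3 'b': at 2
pos 4 'c': at 3  ** P0@[2:4]
pos 5 'c': at 1 ·f
pos 6 'b': at 2
pos 7 'c': at 3  ** P0@[5:7]
pos 8 'a': at 4 ·f
pos 9 'c': at 5
pos 10 'a': at 6
pos 11 'a': at 7
pos 12 'c': at 8
pos 13 'b': at 9  ** P1@[8:13]
pos 14 'a': at 4 ·f
pos 15 'c': at 5
pos 16 'a': at 6
pos 17 'a': at 7
pos 18 'c': at 8
pos 19 'b': at 9  ** P1@[14:19]
pos 20 'a': at 4 ·f
pos 21 'c': at 5
pos 22 'a': at 6
pos 23 'a': at 7
pos 24 'c': at 8
pos 25 'b': at 9  ** P1@[20:25]
pos 26 'a': at 4 ·f
pos 27 'c': at 5
pos 28 'b': at 2 ·f
pos 29 'c': at 3  ** P0@[27:29]
pos 30 'c': at 1 ·f
pos 31 'b': at 2
pos 32 'c': at 3  ** P0@[30:32]
pos 33 'a': at 4 ·f
pos 34 'c': at 5
pos 35 'a': at 6
pos 36 'a': at 7
pos 37 'c': at 8
pos 38 'b': at 9  ** P1@[33:38]
pos 39 'a': at 4 ·f
pos 40 'c': at 5
pos 41 'b': at 2 ·f
pos 42 'c': at 3  ** P0@[40:42]
pos 43 'b': at 2 ·f
pos 44 'b': at 0 ·f
pos 45 'a': at 4
pos 46 'c': at 5
pos 47 'b': at 2 ·f
pos 48 'c': at 3  ** P0@[46:48]
pos 49 'b': at 2 ·f
pos 50 'c': at 3  ** P0@[48:50]
pos 51 'b': at 2 ·f
pos 52 'c': at 3  ** P0@[50:52]
pos 53 'a': at 4 ·f
pos 54 'b': at 0 ·f
pos 55 'c': at 1
pos 56 'b': at 2
pos 57 'c': at 3  ** P0@[55:57]
pos 58 'c': at 1 ·f
pos 59 'b': at 2
pos 60 'c': at 3  ** P0@[58:60]
pos 61 'a': at 4 ·f
pos 62 'b': at 0 ·f
pos 63 'c': at 1
pos 64 'a': at 4 ·f
pos 65 'c': at 5
pos 66 'b': at 2 ·f
pos 67 'c': at 3  ** P0@[65:67]

All matches (sorted): [[4,0],[7,0],[13,1],[19,1],[25,1],[29,0],[32,0],[38,1],[42,0],[48,0],[50,0],[52,0],[57,0],[60,0],[67,0]]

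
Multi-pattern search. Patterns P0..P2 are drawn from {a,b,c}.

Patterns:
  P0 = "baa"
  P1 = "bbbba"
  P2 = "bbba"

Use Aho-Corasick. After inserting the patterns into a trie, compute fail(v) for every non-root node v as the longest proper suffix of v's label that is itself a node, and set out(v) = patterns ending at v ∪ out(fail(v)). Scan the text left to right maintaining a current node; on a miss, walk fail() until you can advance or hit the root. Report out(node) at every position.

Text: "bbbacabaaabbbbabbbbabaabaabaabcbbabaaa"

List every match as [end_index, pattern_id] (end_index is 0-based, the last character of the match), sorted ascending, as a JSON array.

Build:
Trie nodes:
  0='ε' goto b→1
  1='b' goto a→2 b→4
  2='ba' goto a→3
  3='baa' goto ·  [P0 ends]
  4='bb' goto b→5
  5='bbb' goto a→8 b→6
  6='bbbb' goto a→7
  7='bbbba' goto ·  [P1 ends]
  8='bbba' goto ·  [P2 ends]

BFS fail/out derivation:
  fail(1) 'b': from fail(0)=0 chase 'b': 0 ⇒ 0;  out=∅∪out(0)=∅
  fail(2) 'ba': from fail(1)=0 chase 'a': 0 ⇒ 0;  out=∅∪out(0)=∅
  fail(4) 'bb': from fail(1)=0 chase 'b': 0 ⇒ 1;  out=∅∪out(1)=∅
  fail(3) 'baa': from fail(2)=0 chase 'a': 0 ⇒ 0;  out={0}∪out(0)={0}
  fail(5) 'bbb': from fail(4)=1 chase 'b': 1 ⇒ 4;  out=∅∪out(4)=∅
  fail(6) 'bbbb': from fail(5)=4 chase 'b': 4 ⇒ 5;  out=∅∪out(5)=∅
  fail(8) 'bbba': from fail(5)=4 chase 'a': 4→1 ⇒ 2;  out={2}∪out(2)={2}
  fail(7) 'bbbba': from fail(6)=5 chase 'a': 5 ⇒ 8;  out={1}∪out(8)={1,2}

Text stream:
[0] read 'b'  n0⇒n1
[1] read 'b'  n1⇒n4
[2] read 'b'  n4⇒n5
[3] read 'a'  n5⇒n8  ** P2@[0:3]
[4] read 'c'  n8⇒n0 ·f
[5] read 'a'  n0⇒n0
[6] read 'b'  n0⇒n1
[7] read 'a'  n1⇒n2
[8] read 'a'  n2⇒n3  ** P0@[6:8]
[9] read 'a'  n3⇒n0 ·f
[10] read 'b'  n0⇒n1
[11] read 'b'  n1⇒n4
[12] read 'b'  n4⇒n5
[13] read 'b'  n5⇒n6
[14] read 'a'  n6⇒n7  ** P1@[10:14],P2@[11:14]
[15] read 'b'  n7⇒n1 ·f
[16] read 'b'  n1⇒n4
[17] read 'b'  n4⇒n5
[18] read 'b'  n5⇒n6
[19] read 'a'  n6⇒n7  ** P1@[15:19],P2@[16:19]
[20] read 'b'  n7⇒n1 ·f
[21] read 'a'  n1⇒n2
[22] read 'a'  n2⇒n3  ** P0@[20:22]
[23] read 'b'  n3⇒n1 ·f
[24] read 'a'  n1⇒n2
[25] read 'a'  n2⇒n3  ** P0@[23:25]
[26] read 'b'  n3⇒n1 ·f
[27] read 'a'  n1⇒n2
[28] read 'a'  n2⇒n3  ** P0@[26:28]
[29] read 'b'  n3⇒n1 ·f
[30] read 'c'  n1⇒n0 ·f
[31] read 'b'  n0⇒n1
[32] read 'b'  n1⇒n4
[33] read 'a'  n4⇒n2 ·f
[34] read 'b'  n2⇒n1 ·f
[35] read 'a'  n1⇒n2
[36] read 'a'  n2⇒n3  ** P0@[34:36]
[37] read 'a'  n3⇒n0 ·f

All matches (sorted): [[3,2],[8,0],[14,1],[14,2],[19,1],[19,2],[22,0],[25,0],[28,0],[36,0]]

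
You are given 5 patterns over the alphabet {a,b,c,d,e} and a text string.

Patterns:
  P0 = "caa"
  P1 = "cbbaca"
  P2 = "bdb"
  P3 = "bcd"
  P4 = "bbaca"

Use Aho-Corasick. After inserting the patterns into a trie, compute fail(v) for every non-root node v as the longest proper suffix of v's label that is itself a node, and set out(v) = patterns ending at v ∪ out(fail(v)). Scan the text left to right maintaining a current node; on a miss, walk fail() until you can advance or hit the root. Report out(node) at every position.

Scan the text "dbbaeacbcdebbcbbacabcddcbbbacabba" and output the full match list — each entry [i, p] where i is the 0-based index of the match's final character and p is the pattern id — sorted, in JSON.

Build automaton:
Trie nodes:
  n0 'ε': b→9 c→1
  n1 'c': a→2 b→4
  n2 'ca': a→3
  n3 'caa': ·  ←P0
  n4 'cb': b→5
  n5 'cbb': a→6
  n6 'cbba': c→7
  n7 'cbbac': a→8
  n8 'cbbaca': ·  ←P1
  n9 'b': b→14 c→12 d→10
  n10 'bd': b→11
  n11 'bdb': ·  ←P2
  n12 'bc': d→13
  n13 'bcd': ·  ←P3
  n14 'bb': a→15
  n15 'bba': c→16
  n16 'bbac': a→17
  n17 'bbaca': ·  ←P4

Failure links (BFS by depth):
  n1('c'): parent n0 fail=0; on 'c' 0 → fail=0;  out ∅∪∅=∅
  n9('b'): parent n0 fail=0; on 'b' 0 → fail=0;  out ∅∪∅=∅
  n2('ca'): parent n1 fail=0; on 'a' 0 → fail=0;  out ∅∪∅=∅
  n4('cb'): parent n1 fail=0; on 'b' 0 → fail=9;  out ∅∪∅=∅
  n10('bd'): parent n9 fail=0; on 'd' 0 → fail=0;  out ∅∪∅=∅
  n12('bc'): parent n9 fail=0; on 'c' 0 → fail=1;  out ∅∪∅=∅
  n14('bb'): parent n9 fail=0; on 'b' 0 → fail=9;  out ∅∪∅=∅
  n3('caa'): parent n2 fail=0; on 'a' 0 → fail=0;  out {0}∪∅={0}
  n5('cbb'): parent n4 fail=9; on 'b' 9 → fail=14;  out ∅∪∅=∅
  n11('bdb'): parent n10 fail=0; on 'b' 0 → fail=9;  out {2}∪∅={2}
  n13('bcd'): parent n12 fail=1; on 'd' 1→0 → fail=0;  out {3}∪∅={3}
  n15('bba'): parent n14 fail=9; on 'a' 9→0 → fail=0;  out ∅∪∅=∅
  n6('cbba'): parent n5 fail=14; on 'a' 14 → fail=15;  out ∅∪∅=∅
  n16('bbac'): parent n15 fail=0; on 'c' 0 → fail=1;  out ∅∪∅=∅
  n7('cbbac'): parent n6 fail=15; on 'c' 15 → fail=16;  out ∅∪∅=∅
  n17('bbaca'): parent n16 fail=1; on 'a' 1 → fail=2;  out {4}∪∅={4}
  n8('cbbaca'): parent n7 fail=16; on 'a' 16 → fail=17;  out {1}∪{4}={1,4}

Scan:
[0] read 'd'  n0⇒n0
[1] read 'b'  n0⇒n9
[2] read 'b'  n9⇒n14
[3] read 'a'  n14⇒n15
[4] read 'e'  n15⇒n0 (fail-walked)
[5] read 'a'  n0⇒n0
[6] read 'c'  n0⇒n1
[7] read 'b'  n1⇒n4
[8] read 'c'  n4⇒n12 (fail-walked)
[9] read 'd'  n12⇒n13  → match P3@[7:9]
[10] read 'e'  n13⇒n0 (fail-walked)
[11] read 'b'  n0⇒n9
[12] read 'b'  n9⇒n14
[13] read 'c'  n14⇒n12 (fail-walked)
[14] read 'b'  n12⇒n4 (fail-walked)
[15] read 'b'  n4⇒n5
[16] read 'a'  n5⇒n6
[17] read 'c'  n6⇒n7
[18] read 'a'  n7⇒n8  → match P1@[13:18],P4@[14:18]
[19] read 'b'  n8⇒n9 (fail-walked)
[20] read 'c'  n9⇒n12
[21] read 'd'  n12⇒n13  → match P3@[19:21]
[22] read 'd'  n13⇒n0 (fail-walked)
[23] read 'c'  n0⇒n1
[24] read 'b'  n1⇒n4
[25] read 'b'  n4⇒n5
[26] read 'b'  n5⇒n14 (fail-walked)
[27] read 'a'  n14⇒n15
[28] read 'c'  n15⇒n16
[29] read 'a'  n16⇒n17  → match P4@[25:29]
[30] read 'b'  n17⇒n9 (fail-walked)
[31] read 'b'  n9⇒n14
[32] read 'a'  n14⇒n15

Result: [[9,3],[18,1],[18,4],[21,3],[29,4]]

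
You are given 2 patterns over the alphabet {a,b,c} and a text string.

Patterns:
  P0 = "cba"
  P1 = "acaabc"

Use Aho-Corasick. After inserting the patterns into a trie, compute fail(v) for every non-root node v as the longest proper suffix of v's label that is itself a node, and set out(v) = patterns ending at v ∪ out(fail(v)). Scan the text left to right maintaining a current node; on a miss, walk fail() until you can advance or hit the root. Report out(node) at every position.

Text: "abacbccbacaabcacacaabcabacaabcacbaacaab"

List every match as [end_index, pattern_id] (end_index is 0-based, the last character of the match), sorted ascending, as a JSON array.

Build automaton:
Trie nodes:
  0='ε' goto a→4 c→1
  1='c' goto b→2
  2='cb' goto a→3
  3='cba' goto ·  [P0 ends]
  4='a' goto c→5
  5='ac' goto a→6
  6='aca' goto a→7
  7='acaa' goto b→8
  8='acaab' goto c→9
  9='acaabc' goto ·  [P1 ends]

BFS fail/out derivation:
  fail(1) 'c': from fail(0)=0 chase 'c': 0 ⇒ 0;  out=∅∪out(0)=∅
  fail(4) 'a': from fail(0)=0 chase 'a': 0 ⇒ 0;  out=∅∪out(0)=∅
  fail(2) 'cb': from fail(1)=0 chase 'b': 0 ⇒ 0;  out=∅∪out(0)=∅
  fail(5) 'ac': from fail(4)=0 chase 'c': 0 ⇒ 1;  out=∅∪out(1)=∅
  fail(3) 'cba': from fail(2)=0 chase 'a': 0 ⇒ 4;  out={0}∪out(4)={0}
  fail(6) 'aca': from fail(5)=1 chase 'a': 1→0 ⇒ 4;  out=∅∪out(4)=∅
  fail(7) 'acaa': from fail(6)=4 chase 'a': 4→0 ⇒ 4;  out=∅∪out(4)=∅
  fail(8) 'acaab': from fail(7)=4 chase 'b': 4→0 ⇒ 0;  out=∅∪out(0)=∅
  fail(9) 'acaabc': from fail(8)=0 chase 'c': 0 ⇒ 1;  out={1}∪out(1)={1}

Run:
pos 0 'a': at 4
pos 1 'b': at 0 ·f
pos 2 'a': at 4
pos 3 'c': at 5
pos 4 'b': at 2 ·f
pos 5 'c': at 1 ·f
pos 6 'c': at 1 ·f
pos 7 'b': at 2
pos 8 'a': at 3  → match P0@[6:8]
pos 9 'c': at 5 ·f
pos 10 'a': at 6
pos 11 'a': at 7
pos 12 'b': at 8
pos 13 'c': at 9  → match P1@[8:13]
pos 14 'a': at 4 ·f
pos 15 'c': at 5
pos 16 'a': at 6
pos 17 'c': at 5 ·f
pos 18 'a': at 6
pos 19 'a': at 7
pos 20 'b': at 8
pos 21 'c': at 9  → match P1@[16:21]
pos 22 'a': at 4 ·f
pos 23 'b': at 0 ·f
pos 24 'a': at 4
pos 25 'c': at 5
pos 26 'a': at 6
pos 27 'a': at 7
pos 28 'b': at 8
pos 29 'c': at 9  → match P1@[24:29]
pos 30 'a': at 4 ·f
pos 31 'c': at 5
pos 32 'b': at 2 ·f
pos 33 'a': at 3  → match P0@[31:33]
pos 34 'a': at 4 ·f
pos 35 'c': at 5
pos 36 'a': at 6
pos 37 'a': at 7
pos 38 'b': at 8

Matches: [[8,0],[13,1],[21,1],[29,1],[33,0]]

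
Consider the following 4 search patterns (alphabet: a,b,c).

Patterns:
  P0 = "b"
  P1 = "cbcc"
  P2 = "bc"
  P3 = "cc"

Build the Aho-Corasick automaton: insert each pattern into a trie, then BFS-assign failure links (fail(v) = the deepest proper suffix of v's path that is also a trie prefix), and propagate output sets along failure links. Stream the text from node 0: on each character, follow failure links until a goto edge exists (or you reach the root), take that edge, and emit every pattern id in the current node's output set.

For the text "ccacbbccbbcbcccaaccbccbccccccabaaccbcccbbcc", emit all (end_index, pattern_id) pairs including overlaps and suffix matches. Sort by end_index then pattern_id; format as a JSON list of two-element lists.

Build automaton:
Trie (insert patterns):
  0='ε' goto b→1 c→2
  1='b' goto c→6  [P0 ends]
  2='c' goto b→3 c→7
  3='cb' goto c→4
  4='cbc' goto c→5
  5='cbcc' goto ·  [P1 ends]
  6='bc' goto ·  [P2 ends]
  7='cc' goto ·  [P3 ends]

Failure links (BFS by depth):
  n1('b'): parent n0 fail=0; on 'b' 0 → fail=0;  out {0}∪∅={0}
  n2('c'): parent n0 fail=0; on 'c' 0 → fail=0;  out ∅∪∅=∅
  n3('cb'): parent n2 fail=0; on 'b' 0 → fail=1;  out ∅∪{0}={0}
  n6('bc'): parent n1 fail=0; on 'c' 0 → fail=2;  out {2}∪∅={2}
  n7('cc'): parent n2 fail=0; on 'c' 0 → fail=2;  out {3}∪∅={3}
  n4('cbc'): parent n3 fail=1; on 'c' 1 → fail=6;  out ∅∪{2}={2}
  n5('cbcc'): parent n4 fail=6; on 'c' 6→2 → fail=7;  out {1}∪{3}={1,3}

Text stream:
[0] read 'c'  n0⇒n2
[1] read 'c'  n2⇒n7  ** P3@[0:1]
[2] read 'a'  n7⇒n0 (fail-walked)
[3] read 'c'  n0⇒n2
[4] read 'b'  n2⇒n3  ** P0@[4:4]
[5] read 'b'  n3⇒n1 (fail-walked)  ** P0@[5:5]
[6] read 'c'  n1⇒n6  ** P2@[5:6]
[7] read 'c'  n6⇒n7 (fail-walked)  ** P3@[6:7]
[8] read 'b'  n7⇒n3 (fail-walked)  ** P0@[8:8]
[9] read 'b'  n3⇒n1 (fail-walked)  ** P0@[9:9]
[10] read 'c'  n1⇒n6  ** P2@[9:10]
[11] read 'b'  n6⇒n3 (fail-walked)  ** P0@[11:11]
[12] read 'c'  n3⇒n4  ** P2@[11:12]
[13] read 'c'  n4⇒n5  ** P1@[10:13],P3@[12:13]
[14] read 'c'  n5⇒n7 (fail-walked)  ** P3@[13:14]
[15] read 'a'  n7⇒n0 (fail-walked)
[16] read 'a'  n0⇒n0
[17] read 'c'  n0⇒n2
[18] read 'c'  n2⇒n7  ** P3@[17:18]
[19] read 'b'  n7⇒n3 (fail-walked)  ** P0@[19:19]
[20] read 'c'  n3⇒n4  ** P2@[19:20]
[21] read 'c'  n4⇒n5  ** P1@[18:21],P3@[20:21]
[22] read 'b'  n5⇒n3 (fail-walked)  ** P0@[22:22]
[23] read 'c'  n3⇒n4  ** P2@[22:23]
[24] read 'c'  n4⇒n5  ** P1@[21:24],P3@[23:24]
[25] read 'c'  n5⇒n7 (fail-walked)  ** P3@[24:25]
[26] read 'c'  n7⇒n7 (fail-walked)  ** P3@[25:26]
[27] read 'c'  n7⇒n7 (fail-walked)  ** P3@[26:27]
[28] read 'c'  n7⇒n7 (fail-walked)  ** P3@[27:28]
[29] read 'a'  n7⇒n0 (fail-walked)
[30] read 'b'  n0⇒n1  ** P0@[30:30]
[31] read 'a'  n1⇒n0 (fail-walked)
[32] read 'a'  n0⇒n0
[33] read 'c'  n0⇒n2
[34] read 'c'  n2⇒n7  ** P3@[33:34]
[35] read 'b'  n7⇒n3 (fail-walked)  ** P0@[35:35]
[36] read 'c'  n3⇒n4  ** P2@[35:36]
[37] read 'c'  n4⇒n5  ** P1@[34:37],P3@[36:37]
[38] read 'c'  n5⇒n7 (fail-walked)  ** P3@[37:38]
[39] read 'b'  n7⇒n3 (fail-walked)  ** P0@[39:39]
[40] read 'b'  n3⇒n1 (fail-walked)  ** P0@[40:40]
[41] read 'c'  n1⇒n6  ** P2@[40:41]
[42] read 'c'  n6⇒n7 (fail-walked)  ** P3@[41:42]

Result: [[1,3],[4,0],[5,0],[6,2],[7,3],[8,0],[9,0],[10,2],[11,0],[12,2],[13,1],[13,3],[14,3],[18,3],[19,0],[20,2],[21,1],[21,3],[22,0],[23,2],[24,1],[24,3],[25,3],[26,3],[27,3],[28,3],[30,0],[34,3],[35,0],[36,2],[37,1],[37,3],[38,3],[39,0],[40,0],[41,2],[42,3]]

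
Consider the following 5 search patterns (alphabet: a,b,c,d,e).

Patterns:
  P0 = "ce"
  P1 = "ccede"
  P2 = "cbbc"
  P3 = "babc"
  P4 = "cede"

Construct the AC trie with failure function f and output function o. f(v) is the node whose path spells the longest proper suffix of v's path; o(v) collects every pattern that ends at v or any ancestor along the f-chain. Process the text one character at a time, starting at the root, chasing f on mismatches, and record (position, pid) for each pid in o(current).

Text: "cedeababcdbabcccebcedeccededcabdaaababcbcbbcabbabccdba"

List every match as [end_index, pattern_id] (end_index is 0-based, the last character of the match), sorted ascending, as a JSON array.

Build automaton:
Trie (insert patterns):
  n0 'ε': b→10 c→1
  n1 'c': b→7 c→3 e→2
  n2 'ce': d→14  [P0 ends]
  n3 'cc': e→4
  n4 'cce': d→5
  n5 'cced': e→6
  n6 'ccede': ·  [P1 ends]
  n7 'cb': b→8
  n8 'cbb': c→9
  n9 'cbbc': ·  [P2 ends]
  n10 'b': a→11
  n11 'ba': b→12
  n12 'bab': c→13
  n13 'babc': ·  [P3 ends]
  n14 'ced': e→15
  n15 'cede': ·  [P4 ends]

BFS fail/out derivation:
  fail(1) 'c': from fail(0)=0 chase 'c': 0 ⇒ 0;  out=∅∪out(0)=∅
  fail(10) 'b': from fail(0)=0 chase 'b': 0 ⇒ 0;  out=∅∪out(0)=∅
  fail(2) 'ce': from fail(1)=0 chase 'e': 0 ⇒ 0;  out={0}∪out(0)={0}
  fail(3) 'cc': from fail(1)=0 chase 'c': 0 ⇒ 1;  out=∅∪out(1)=∅
  fail(7) 'cb': from fail(1)=0 chase 'b': 0 ⇒ 10;  out=∅∪out(10)=∅
  fail(11) 'ba': from fail(10)=0 chase 'a': 0 ⇒ 0;  out=∅∪out(0)=∅
  fail(4) 'cce': from fail(3)=1 chase 'e': 1 ⇒ 2;  out=∅∪out(2)={0}
  fail(8) 'cbb': from fail(7)=10 chase 'b': 10→0 ⇒ 10;  out=∅∪out(10)=∅
  fail(12) 'bab': from fail(11)=0 chase 'b': 0 ⇒ 10;  out=∅∪out(10)=∅
  fail(14) 'ced': from fail(2)=0 chase 'd': 0 ⇒ 0;  out=∅∪out(0)=∅
  fail(5) 'cced': from fail(4)=2 chase 'd': 2 ⇒ 14;  out=∅∪out(14)=∅
  fail(9) 'cbbc': from fail(8)=10 chase 'c': 10→0 ⇒ 1;  out={2}∪out(1)={2}
  fail(13) 'babc': from fail(12)=10 chase 'c': 10→0 ⇒ 1;  out={3}∪out(1)={3}
  fail(15) 'cede': from fail(14)=0 chase 'e': 0 ⇒ 0;  out={4}∪out(0)={4}
  fail(6) 'ccede': from fail(5)=14 chase 'e': 14 ⇒ 15;  out={1}∪out(15)={1,4}

Text stream:
i=0 'c': node 0→1
i=1 'e': node 1→2  → match P0@[0:1]
i=2 'd': node 2→14
i=3 'e': node 14→15  → match P4@[0:3]
i=4 'a': node 15→0 (via fail)
i=5 'b': node 0→10
i=6 'a': node 10→11
i=7 'b': node 11→12
i=8 'c': node 12→13  → match P3@[5:8]
i=9 'd': node 13→0 (via fail)
i=10 'b': node 0→10
i=11 'a': node 10→11
i=12 'b': node 11→12
i=13 'c': node 12→13  → match P3@[10:13]
i=14 'c': node 13→3 (via fail)
i=15 'c': node 3→3 (via fail)
i=16 'e': node 3→4  → match P0@[15:16]
i=17 'b': node 4→10 (via fail)
i=18 'c': node 10→1 (via fail)
i=19 'e': node 1→2  → match P0@[18:19]
i=20 'd': node 2→14
i=21 'e': node 14→15  → match P4@[18:21]
i=22 'c': node 15→1 (via fail)
i=23 'c': node 1→3
i=24 'e': node 3→4  → match P0@[23:24]
i=25 'd': node 4→5
i=26 'e': node 5→6  → match P1@[22:26],P4@[23:26]
i=27 'd': node 6→0 (via fail)
i=28 'c': node 0→1
i=29 'a': node 1→0 (via fail)
i=30 'b': node 0→10
i=31 'd': node 10→0 (via fail)
i=32 'a': node 0→0
i=33 'a': node 0→0
i=34 'a': node 0→0
i=35 'b': node 0→10
i=36 'a': node 10→11
i=37 'b': node 11→12
i=38 'c': node 12→13  → match P3@[35:38]
i=39 'b': node 13→7 (via fail)
i=40 'c': node 7→1 (via fail)
i=41 'b': node 1→7
i=42 'b': node 7→8
i=43 'c': node 8→9  → match P2@[40:43]
i=44 'a': node 9→0 (via fail)
i=45 'b': node 0→10
i=46 'b': node 10→10 (via fail)
i=47 'a': node 10→11
i=48 'b': node 11→12
i=49 'c': node 12→13  → match P3@[46:49]
i=50 'c': node 13→3 (via fail)
i=51 'd': node 3→0 (via fail)
i=52 'b': node 0→10
i=53 'a': node 10→11

Result: [[1,0],[3,4],[8,3],[13,3],[16,0],[19,0],[21,4],[24,0],[26,1],[26,4],[38,3],[43,2],[49,3]]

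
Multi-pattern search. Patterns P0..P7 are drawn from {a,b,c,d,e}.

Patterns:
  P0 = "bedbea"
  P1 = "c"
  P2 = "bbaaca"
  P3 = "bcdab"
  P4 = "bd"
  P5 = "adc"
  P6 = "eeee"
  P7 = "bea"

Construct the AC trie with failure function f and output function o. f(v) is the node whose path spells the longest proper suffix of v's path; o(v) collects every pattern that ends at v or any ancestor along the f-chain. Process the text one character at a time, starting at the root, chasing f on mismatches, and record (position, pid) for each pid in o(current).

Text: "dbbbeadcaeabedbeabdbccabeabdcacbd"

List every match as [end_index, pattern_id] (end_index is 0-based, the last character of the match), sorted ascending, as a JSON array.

Build:
Trie nodes:
  n0 'ε': a→18 b→1 c→7 e→21
  n1 'b': b→8 c→13 d→17 e→2
  n2 'be': a→25 d→3
  n3 'bed': b→4
  n4 'bedb': e→5
  n5 'bedbe': a→6
  n6 'bedbea': ·  [P0 ends]
  n7 'c': ·  [P1 ends]
  n8 'bb': a→9
  n9 'bba': a→10
  n10 'bbaa': c→11
  n11 'bbaac': a→12
  n12 'bbaaca': ·  [P2 ends]
  n13 'bc': d→14
  n14 'bcd': a→15
  n15 'bcda': b→16
  n16 'bcdab': ·  [P3 ends]
  n17 'bd': ·  [P4 ends]
  n18 'a': d→19
  n19 'ad': c→20
  n20 'adc': ·  [P5 ends]
  n21 'e': e→22
  n22 'ee': e→23
  n23 'eee': e→24
  n24 'eeee': ·  [P6 ends]
  n25 'bea': ·  [P7 ends]

Failure links (BFS by depth):
  n1('b'): parent n0 fail=0; on 'b' 0 → fail=0;  out ∅∪∅=∅
  n7('c'): parent n0 fail=0; on 'c' 0 → fail=0;  out {1}∪∅={1}
  n18('a'): parent n0 fail=0; on 'a' 0 → fail=0;  out ∅∪∅=∅
  n21('e'): parent n0 fail=0; on 'e' 0 → fail=0;  out ∅∪∅=∅
  n2('be'): parent n1 fail=0; on 'e' 0 → fail=21;  out ∅∪∅=∅
  n8('bb'): parent n1 fail=0; on 'b' 0 → fail=1;  out ∅∪∅=∅
  n13('bc'): parent n1 fail=0; on 'c' 0 → fail=7;  out ∅∪{1}={1}
  n17('bd'): parent n1 fail=0; on 'd' 0 → fail=0;  out {4}∪∅={4}
  n19('ad'): parent n18 fail=0; on 'd' 0 → fail=0;  out ∅∪∅=∅
  n22('ee'): parent n21 fail=0; on 'e' 0 → fail=21;  out ∅∪∅=∅
  n3('bed'): parent n2 fail=21; on 'd' 21→0 → fail=0;  out ∅∪∅=∅
  n9('bba'): parent n8 fail=1; on 'a' 1→0 → fail=18;  out ∅∪∅=∅
  n14('bcd'): parent n13 fail=7; on 'd' 7→0 → fail=0;  out ∅∪∅=∅
  n20('adc'): parent n19 fail=0; on 'c' 0 → fail=7;  out {5}∪{1}={1,5}
  n23('eee'): parent n22 fail=21; on 'e' 21 → fail=22;  out ∅∪∅=∅
  n25('bea'): parent n2 fail=21; on 'a' 21→0 → fail=18;  out {7}∪∅={7}
  n4('bedb'): parent n3 fail=0; on 'b' 0 → fail=1;  out ∅∪∅=∅
  n10('bbaa'): parent n9 fail=18; on 'a' 18→0 → fail=18;  out ∅∪∅=∅
  n15('bcda'): parent n14 fail=0; on 'a' 0 → fail=18;  out ∅∪∅=∅
  n24('eeee'): parent n23 fail=22; on 'e' 22 → fail=23;  out {6}∪∅={6}
  n5('bedbe'): parent n4 fail=1; on 'e' 1 → fail=2;  out ∅∪∅=∅
  n11('bbaac'): parent n10 fail=18; on 'c' 18→0 → fail=7;  out ∅∪{1}={1}
  n16('bcdab'): parent n15 fail=18; on 'b' 18→0 → fail=1;  out {3}∪∅={3}
  n6('bedbea'): parent n5 fail=2; on 'a' 2 → fail=25;  out {0}∪{7}={0,7}
  n12('bbaaca'): parent n11 fail=7; on 'a' 7→0 → fail=18;  out {2}∪∅={2}

Text stream:
[0] read 'd'  n0⇒n0
[1] read 'b'  n0⇒n1
[2] read 'b'  n1⇒n8
[3] read 'b'  n8⇒n8 ·f
[4] read 'e'  n8⇒n2 ·f
[5] read 'a'  n2⇒n25  → match P7@[3:5]
[6] read 'd'  n25⇒n19 ·f
[7] read 'c'  n19⇒n20  → match P1@[7:7],P5@[5:7]
[8] read 'a'  n20⇒n18 ·f
[9] read 'e'  n18⇒n21 ·f
[10] read 'a'  n21⇒n18 ·f
[11] read 'b'  n18⇒n1 ·f
[12] read 'e'  n1⇒n2
[13] read 'd'  n2⇒n3
[14] read 'b'  n3⇒n4
[15] read 'e'  n4⇒n5
[16] read 'a'  n5⇒n6  → match P0@[11:16],P7@[14:16]
[17] read 'b'  n6⇒n1 ·f
[18] read 'd'  n1⇒n17  → match P4@[17:18]
[19] read 'b'  n17⇒n1 ·f
[20] read 'c'  n1⇒n13  → match P1@[20:20]
[21] read 'c'  n13⇒n7 ·f  → match P1@[21:21]
[22] read 'a'  n7⇒n18 ·f
[23] read 'b'  n18⇒n1 ·f
[24] read 'e'  n1⇒n2
[25] read 'a'  n2⇒n25  → match P7@[23:25]
[26] read 'b'  n25⇒n1 ·f
[27] read 'd'  n1⇒n17  → match P4@[26:27]
[28] read 'c'  n17⇒n7 ·f  → match P1@[28:28]
[29] read 'a'  n7⇒n18 ·f
[30] read 'c'  n18⇒n7 ·f  → match P1@[30:30]
[31] read 'b'  n7⇒n1 ·f
[32] read 'd'  n1⇒n17  → match P4@[31:32]

Result: [[5,7],[7,1],[7,5],[16,0],[16,7],[18,4],[20,1],[21,1],[25,7],[27,4],[28,1],[30,1],[32,4]]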